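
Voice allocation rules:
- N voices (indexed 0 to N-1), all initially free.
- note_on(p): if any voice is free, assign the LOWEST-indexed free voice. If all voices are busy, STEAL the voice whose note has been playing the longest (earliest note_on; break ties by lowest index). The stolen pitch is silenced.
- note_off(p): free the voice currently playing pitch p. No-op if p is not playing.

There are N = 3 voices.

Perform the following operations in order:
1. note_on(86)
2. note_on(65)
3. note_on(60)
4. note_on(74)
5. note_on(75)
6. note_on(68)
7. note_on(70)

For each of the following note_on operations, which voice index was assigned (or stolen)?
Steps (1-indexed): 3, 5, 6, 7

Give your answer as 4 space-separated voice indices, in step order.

Answer: 2 1 2 0

Derivation:
Op 1: note_on(86): voice 0 is free -> assigned | voices=[86 - -]
Op 2: note_on(65): voice 1 is free -> assigned | voices=[86 65 -]
Op 3: note_on(60): voice 2 is free -> assigned | voices=[86 65 60]
Op 4: note_on(74): all voices busy, STEAL voice 0 (pitch 86, oldest) -> assign | voices=[74 65 60]
Op 5: note_on(75): all voices busy, STEAL voice 1 (pitch 65, oldest) -> assign | voices=[74 75 60]
Op 6: note_on(68): all voices busy, STEAL voice 2 (pitch 60, oldest) -> assign | voices=[74 75 68]
Op 7: note_on(70): all voices busy, STEAL voice 0 (pitch 74, oldest) -> assign | voices=[70 75 68]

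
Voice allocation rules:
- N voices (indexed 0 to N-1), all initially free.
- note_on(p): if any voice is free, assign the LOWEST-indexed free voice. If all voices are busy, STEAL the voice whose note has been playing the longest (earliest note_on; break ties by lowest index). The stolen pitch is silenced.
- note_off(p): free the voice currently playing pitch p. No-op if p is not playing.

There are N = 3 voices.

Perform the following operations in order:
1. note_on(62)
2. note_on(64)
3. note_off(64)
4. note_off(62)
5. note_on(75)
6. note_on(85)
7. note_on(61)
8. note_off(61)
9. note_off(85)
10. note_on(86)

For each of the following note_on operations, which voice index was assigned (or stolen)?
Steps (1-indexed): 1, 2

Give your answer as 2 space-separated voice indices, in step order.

Op 1: note_on(62): voice 0 is free -> assigned | voices=[62 - -]
Op 2: note_on(64): voice 1 is free -> assigned | voices=[62 64 -]
Op 3: note_off(64): free voice 1 | voices=[62 - -]
Op 4: note_off(62): free voice 0 | voices=[- - -]
Op 5: note_on(75): voice 0 is free -> assigned | voices=[75 - -]
Op 6: note_on(85): voice 1 is free -> assigned | voices=[75 85 -]
Op 7: note_on(61): voice 2 is free -> assigned | voices=[75 85 61]
Op 8: note_off(61): free voice 2 | voices=[75 85 -]
Op 9: note_off(85): free voice 1 | voices=[75 - -]
Op 10: note_on(86): voice 1 is free -> assigned | voices=[75 86 -]

Answer: 0 1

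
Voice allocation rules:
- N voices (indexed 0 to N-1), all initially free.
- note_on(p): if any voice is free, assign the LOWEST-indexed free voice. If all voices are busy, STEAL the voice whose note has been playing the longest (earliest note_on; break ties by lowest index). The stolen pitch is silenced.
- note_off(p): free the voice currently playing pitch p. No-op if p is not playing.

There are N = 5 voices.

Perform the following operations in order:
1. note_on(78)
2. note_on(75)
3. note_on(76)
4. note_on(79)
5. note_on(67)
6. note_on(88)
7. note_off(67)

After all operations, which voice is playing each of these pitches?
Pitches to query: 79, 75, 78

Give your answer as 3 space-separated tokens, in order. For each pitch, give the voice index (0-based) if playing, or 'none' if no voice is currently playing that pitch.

Answer: 3 1 none

Derivation:
Op 1: note_on(78): voice 0 is free -> assigned | voices=[78 - - - -]
Op 2: note_on(75): voice 1 is free -> assigned | voices=[78 75 - - -]
Op 3: note_on(76): voice 2 is free -> assigned | voices=[78 75 76 - -]
Op 4: note_on(79): voice 3 is free -> assigned | voices=[78 75 76 79 -]
Op 5: note_on(67): voice 4 is free -> assigned | voices=[78 75 76 79 67]
Op 6: note_on(88): all voices busy, STEAL voice 0 (pitch 78, oldest) -> assign | voices=[88 75 76 79 67]
Op 7: note_off(67): free voice 4 | voices=[88 75 76 79 -]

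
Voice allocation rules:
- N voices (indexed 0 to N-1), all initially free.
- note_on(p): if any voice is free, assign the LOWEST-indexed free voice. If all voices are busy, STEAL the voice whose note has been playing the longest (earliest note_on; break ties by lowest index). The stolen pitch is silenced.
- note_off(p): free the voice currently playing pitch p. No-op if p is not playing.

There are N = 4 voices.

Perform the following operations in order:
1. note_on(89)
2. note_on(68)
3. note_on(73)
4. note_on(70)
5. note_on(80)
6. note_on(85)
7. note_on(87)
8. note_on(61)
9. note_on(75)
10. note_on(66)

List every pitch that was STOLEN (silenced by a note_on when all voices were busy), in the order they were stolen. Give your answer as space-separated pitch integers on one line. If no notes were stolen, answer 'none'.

Answer: 89 68 73 70 80 85

Derivation:
Op 1: note_on(89): voice 0 is free -> assigned | voices=[89 - - -]
Op 2: note_on(68): voice 1 is free -> assigned | voices=[89 68 - -]
Op 3: note_on(73): voice 2 is free -> assigned | voices=[89 68 73 -]
Op 4: note_on(70): voice 3 is free -> assigned | voices=[89 68 73 70]
Op 5: note_on(80): all voices busy, STEAL voice 0 (pitch 89, oldest) -> assign | voices=[80 68 73 70]
Op 6: note_on(85): all voices busy, STEAL voice 1 (pitch 68, oldest) -> assign | voices=[80 85 73 70]
Op 7: note_on(87): all voices busy, STEAL voice 2 (pitch 73, oldest) -> assign | voices=[80 85 87 70]
Op 8: note_on(61): all voices busy, STEAL voice 3 (pitch 70, oldest) -> assign | voices=[80 85 87 61]
Op 9: note_on(75): all voices busy, STEAL voice 0 (pitch 80, oldest) -> assign | voices=[75 85 87 61]
Op 10: note_on(66): all voices busy, STEAL voice 1 (pitch 85, oldest) -> assign | voices=[75 66 87 61]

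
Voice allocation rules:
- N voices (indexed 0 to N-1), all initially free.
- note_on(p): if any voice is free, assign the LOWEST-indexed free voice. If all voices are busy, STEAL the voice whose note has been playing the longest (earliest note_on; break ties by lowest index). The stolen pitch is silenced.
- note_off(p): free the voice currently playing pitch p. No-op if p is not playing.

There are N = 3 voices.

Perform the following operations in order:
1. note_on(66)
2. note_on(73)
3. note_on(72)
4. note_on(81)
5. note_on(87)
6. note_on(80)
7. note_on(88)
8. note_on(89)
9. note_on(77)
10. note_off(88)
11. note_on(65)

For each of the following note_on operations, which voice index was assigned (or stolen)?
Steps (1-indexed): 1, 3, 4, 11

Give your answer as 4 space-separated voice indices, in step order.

Op 1: note_on(66): voice 0 is free -> assigned | voices=[66 - -]
Op 2: note_on(73): voice 1 is free -> assigned | voices=[66 73 -]
Op 3: note_on(72): voice 2 is free -> assigned | voices=[66 73 72]
Op 4: note_on(81): all voices busy, STEAL voice 0 (pitch 66, oldest) -> assign | voices=[81 73 72]
Op 5: note_on(87): all voices busy, STEAL voice 1 (pitch 73, oldest) -> assign | voices=[81 87 72]
Op 6: note_on(80): all voices busy, STEAL voice 2 (pitch 72, oldest) -> assign | voices=[81 87 80]
Op 7: note_on(88): all voices busy, STEAL voice 0 (pitch 81, oldest) -> assign | voices=[88 87 80]
Op 8: note_on(89): all voices busy, STEAL voice 1 (pitch 87, oldest) -> assign | voices=[88 89 80]
Op 9: note_on(77): all voices busy, STEAL voice 2 (pitch 80, oldest) -> assign | voices=[88 89 77]
Op 10: note_off(88): free voice 0 | voices=[- 89 77]
Op 11: note_on(65): voice 0 is free -> assigned | voices=[65 89 77]

Answer: 0 2 0 0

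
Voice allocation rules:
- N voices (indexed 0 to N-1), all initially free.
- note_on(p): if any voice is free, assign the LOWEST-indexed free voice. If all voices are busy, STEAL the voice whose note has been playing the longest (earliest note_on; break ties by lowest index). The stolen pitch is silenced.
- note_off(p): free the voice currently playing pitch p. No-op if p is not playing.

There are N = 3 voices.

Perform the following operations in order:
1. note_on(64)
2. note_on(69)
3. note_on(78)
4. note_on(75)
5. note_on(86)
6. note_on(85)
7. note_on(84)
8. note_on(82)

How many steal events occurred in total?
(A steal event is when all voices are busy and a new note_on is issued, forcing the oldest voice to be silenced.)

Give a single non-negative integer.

Answer: 5

Derivation:
Op 1: note_on(64): voice 0 is free -> assigned | voices=[64 - -]
Op 2: note_on(69): voice 1 is free -> assigned | voices=[64 69 -]
Op 3: note_on(78): voice 2 is free -> assigned | voices=[64 69 78]
Op 4: note_on(75): all voices busy, STEAL voice 0 (pitch 64, oldest) -> assign | voices=[75 69 78]
Op 5: note_on(86): all voices busy, STEAL voice 1 (pitch 69, oldest) -> assign | voices=[75 86 78]
Op 6: note_on(85): all voices busy, STEAL voice 2 (pitch 78, oldest) -> assign | voices=[75 86 85]
Op 7: note_on(84): all voices busy, STEAL voice 0 (pitch 75, oldest) -> assign | voices=[84 86 85]
Op 8: note_on(82): all voices busy, STEAL voice 1 (pitch 86, oldest) -> assign | voices=[84 82 85]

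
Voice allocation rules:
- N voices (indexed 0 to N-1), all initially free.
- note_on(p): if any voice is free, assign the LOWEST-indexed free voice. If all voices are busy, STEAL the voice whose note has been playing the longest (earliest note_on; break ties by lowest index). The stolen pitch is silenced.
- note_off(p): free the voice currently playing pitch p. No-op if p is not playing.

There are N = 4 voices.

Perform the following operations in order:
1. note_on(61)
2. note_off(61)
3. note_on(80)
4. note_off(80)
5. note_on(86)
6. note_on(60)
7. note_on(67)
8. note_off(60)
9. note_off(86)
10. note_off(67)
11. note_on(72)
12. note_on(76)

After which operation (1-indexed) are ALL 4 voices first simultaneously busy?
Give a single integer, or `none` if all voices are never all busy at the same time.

Op 1: note_on(61): voice 0 is free -> assigned | voices=[61 - - -]
Op 2: note_off(61): free voice 0 | voices=[- - - -]
Op 3: note_on(80): voice 0 is free -> assigned | voices=[80 - - -]
Op 4: note_off(80): free voice 0 | voices=[- - - -]
Op 5: note_on(86): voice 0 is free -> assigned | voices=[86 - - -]
Op 6: note_on(60): voice 1 is free -> assigned | voices=[86 60 - -]
Op 7: note_on(67): voice 2 is free -> assigned | voices=[86 60 67 -]
Op 8: note_off(60): free voice 1 | voices=[86 - 67 -]
Op 9: note_off(86): free voice 0 | voices=[- - 67 -]
Op 10: note_off(67): free voice 2 | voices=[- - - -]
Op 11: note_on(72): voice 0 is free -> assigned | voices=[72 - - -]
Op 12: note_on(76): voice 1 is free -> assigned | voices=[72 76 - -]

Answer: none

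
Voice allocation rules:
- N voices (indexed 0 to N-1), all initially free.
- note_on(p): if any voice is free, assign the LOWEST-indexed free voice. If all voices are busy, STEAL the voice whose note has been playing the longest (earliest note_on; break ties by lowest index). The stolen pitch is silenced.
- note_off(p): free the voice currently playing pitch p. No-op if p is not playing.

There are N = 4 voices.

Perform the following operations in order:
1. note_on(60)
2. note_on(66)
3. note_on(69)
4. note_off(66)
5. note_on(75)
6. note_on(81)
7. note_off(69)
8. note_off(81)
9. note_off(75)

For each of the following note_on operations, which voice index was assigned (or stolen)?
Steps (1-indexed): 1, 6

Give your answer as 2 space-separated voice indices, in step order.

Op 1: note_on(60): voice 0 is free -> assigned | voices=[60 - - -]
Op 2: note_on(66): voice 1 is free -> assigned | voices=[60 66 - -]
Op 3: note_on(69): voice 2 is free -> assigned | voices=[60 66 69 -]
Op 4: note_off(66): free voice 1 | voices=[60 - 69 -]
Op 5: note_on(75): voice 1 is free -> assigned | voices=[60 75 69 -]
Op 6: note_on(81): voice 3 is free -> assigned | voices=[60 75 69 81]
Op 7: note_off(69): free voice 2 | voices=[60 75 - 81]
Op 8: note_off(81): free voice 3 | voices=[60 75 - -]
Op 9: note_off(75): free voice 1 | voices=[60 - - -]

Answer: 0 3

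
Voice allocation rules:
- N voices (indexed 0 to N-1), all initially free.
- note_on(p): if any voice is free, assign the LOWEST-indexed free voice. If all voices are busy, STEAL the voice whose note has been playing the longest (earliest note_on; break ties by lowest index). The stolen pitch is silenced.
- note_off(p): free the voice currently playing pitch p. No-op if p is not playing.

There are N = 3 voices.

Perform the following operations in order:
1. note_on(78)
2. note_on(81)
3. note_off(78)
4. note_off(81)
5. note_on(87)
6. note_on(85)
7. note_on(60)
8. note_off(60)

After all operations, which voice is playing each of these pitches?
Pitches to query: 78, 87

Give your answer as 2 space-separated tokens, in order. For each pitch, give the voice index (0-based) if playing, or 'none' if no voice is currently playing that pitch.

Answer: none 0

Derivation:
Op 1: note_on(78): voice 0 is free -> assigned | voices=[78 - -]
Op 2: note_on(81): voice 1 is free -> assigned | voices=[78 81 -]
Op 3: note_off(78): free voice 0 | voices=[- 81 -]
Op 4: note_off(81): free voice 1 | voices=[- - -]
Op 5: note_on(87): voice 0 is free -> assigned | voices=[87 - -]
Op 6: note_on(85): voice 1 is free -> assigned | voices=[87 85 -]
Op 7: note_on(60): voice 2 is free -> assigned | voices=[87 85 60]
Op 8: note_off(60): free voice 2 | voices=[87 85 -]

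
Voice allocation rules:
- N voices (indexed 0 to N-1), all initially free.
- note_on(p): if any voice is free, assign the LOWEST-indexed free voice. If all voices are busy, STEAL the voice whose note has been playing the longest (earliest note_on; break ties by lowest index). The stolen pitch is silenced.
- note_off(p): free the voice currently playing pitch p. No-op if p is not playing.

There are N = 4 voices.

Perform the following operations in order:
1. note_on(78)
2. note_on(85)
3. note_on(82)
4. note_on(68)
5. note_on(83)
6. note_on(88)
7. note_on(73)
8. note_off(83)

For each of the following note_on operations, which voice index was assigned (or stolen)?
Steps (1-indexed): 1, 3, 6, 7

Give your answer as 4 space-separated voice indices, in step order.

Op 1: note_on(78): voice 0 is free -> assigned | voices=[78 - - -]
Op 2: note_on(85): voice 1 is free -> assigned | voices=[78 85 - -]
Op 3: note_on(82): voice 2 is free -> assigned | voices=[78 85 82 -]
Op 4: note_on(68): voice 3 is free -> assigned | voices=[78 85 82 68]
Op 5: note_on(83): all voices busy, STEAL voice 0 (pitch 78, oldest) -> assign | voices=[83 85 82 68]
Op 6: note_on(88): all voices busy, STEAL voice 1 (pitch 85, oldest) -> assign | voices=[83 88 82 68]
Op 7: note_on(73): all voices busy, STEAL voice 2 (pitch 82, oldest) -> assign | voices=[83 88 73 68]
Op 8: note_off(83): free voice 0 | voices=[- 88 73 68]

Answer: 0 2 1 2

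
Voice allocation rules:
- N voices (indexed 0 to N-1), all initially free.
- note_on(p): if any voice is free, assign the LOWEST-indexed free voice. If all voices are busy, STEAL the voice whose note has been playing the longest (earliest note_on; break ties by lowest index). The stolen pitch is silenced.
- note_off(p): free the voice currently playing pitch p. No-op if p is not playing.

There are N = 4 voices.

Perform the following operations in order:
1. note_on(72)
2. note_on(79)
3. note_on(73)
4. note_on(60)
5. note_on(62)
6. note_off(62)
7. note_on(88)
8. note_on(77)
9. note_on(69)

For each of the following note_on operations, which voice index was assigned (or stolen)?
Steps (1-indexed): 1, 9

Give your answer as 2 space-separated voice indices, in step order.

Op 1: note_on(72): voice 0 is free -> assigned | voices=[72 - - -]
Op 2: note_on(79): voice 1 is free -> assigned | voices=[72 79 - -]
Op 3: note_on(73): voice 2 is free -> assigned | voices=[72 79 73 -]
Op 4: note_on(60): voice 3 is free -> assigned | voices=[72 79 73 60]
Op 5: note_on(62): all voices busy, STEAL voice 0 (pitch 72, oldest) -> assign | voices=[62 79 73 60]
Op 6: note_off(62): free voice 0 | voices=[- 79 73 60]
Op 7: note_on(88): voice 0 is free -> assigned | voices=[88 79 73 60]
Op 8: note_on(77): all voices busy, STEAL voice 1 (pitch 79, oldest) -> assign | voices=[88 77 73 60]
Op 9: note_on(69): all voices busy, STEAL voice 2 (pitch 73, oldest) -> assign | voices=[88 77 69 60]

Answer: 0 2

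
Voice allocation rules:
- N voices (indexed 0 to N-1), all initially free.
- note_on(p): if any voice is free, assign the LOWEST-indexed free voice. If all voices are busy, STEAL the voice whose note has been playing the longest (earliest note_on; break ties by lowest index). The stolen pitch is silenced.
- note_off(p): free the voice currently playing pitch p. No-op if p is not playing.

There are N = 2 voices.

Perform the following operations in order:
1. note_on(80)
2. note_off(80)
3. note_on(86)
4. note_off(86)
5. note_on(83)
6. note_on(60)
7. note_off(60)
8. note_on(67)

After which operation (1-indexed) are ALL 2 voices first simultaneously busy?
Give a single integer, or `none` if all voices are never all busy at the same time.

Answer: 6

Derivation:
Op 1: note_on(80): voice 0 is free -> assigned | voices=[80 -]
Op 2: note_off(80): free voice 0 | voices=[- -]
Op 3: note_on(86): voice 0 is free -> assigned | voices=[86 -]
Op 4: note_off(86): free voice 0 | voices=[- -]
Op 5: note_on(83): voice 0 is free -> assigned | voices=[83 -]
Op 6: note_on(60): voice 1 is free -> assigned | voices=[83 60]
Op 7: note_off(60): free voice 1 | voices=[83 -]
Op 8: note_on(67): voice 1 is free -> assigned | voices=[83 67]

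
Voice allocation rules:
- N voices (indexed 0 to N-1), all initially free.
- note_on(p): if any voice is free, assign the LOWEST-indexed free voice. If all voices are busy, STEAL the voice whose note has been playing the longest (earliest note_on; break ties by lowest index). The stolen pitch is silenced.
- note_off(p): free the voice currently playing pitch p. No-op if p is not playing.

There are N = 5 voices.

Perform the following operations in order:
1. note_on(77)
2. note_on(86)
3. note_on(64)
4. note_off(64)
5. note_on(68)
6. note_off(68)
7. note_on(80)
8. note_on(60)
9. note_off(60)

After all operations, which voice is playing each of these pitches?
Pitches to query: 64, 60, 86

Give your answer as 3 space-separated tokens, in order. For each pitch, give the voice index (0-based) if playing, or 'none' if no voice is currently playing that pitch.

Op 1: note_on(77): voice 0 is free -> assigned | voices=[77 - - - -]
Op 2: note_on(86): voice 1 is free -> assigned | voices=[77 86 - - -]
Op 3: note_on(64): voice 2 is free -> assigned | voices=[77 86 64 - -]
Op 4: note_off(64): free voice 2 | voices=[77 86 - - -]
Op 5: note_on(68): voice 2 is free -> assigned | voices=[77 86 68 - -]
Op 6: note_off(68): free voice 2 | voices=[77 86 - - -]
Op 7: note_on(80): voice 2 is free -> assigned | voices=[77 86 80 - -]
Op 8: note_on(60): voice 3 is free -> assigned | voices=[77 86 80 60 -]
Op 9: note_off(60): free voice 3 | voices=[77 86 80 - -]

Answer: none none 1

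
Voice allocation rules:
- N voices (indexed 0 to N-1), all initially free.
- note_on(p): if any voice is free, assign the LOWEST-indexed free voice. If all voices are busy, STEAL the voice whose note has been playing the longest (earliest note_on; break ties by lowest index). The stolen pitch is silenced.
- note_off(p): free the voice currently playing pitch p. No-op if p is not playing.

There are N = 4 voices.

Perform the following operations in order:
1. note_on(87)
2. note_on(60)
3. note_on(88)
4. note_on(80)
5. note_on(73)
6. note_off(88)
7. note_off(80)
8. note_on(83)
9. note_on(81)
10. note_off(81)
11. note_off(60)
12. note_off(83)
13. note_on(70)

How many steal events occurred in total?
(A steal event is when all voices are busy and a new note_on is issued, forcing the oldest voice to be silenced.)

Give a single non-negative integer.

Op 1: note_on(87): voice 0 is free -> assigned | voices=[87 - - -]
Op 2: note_on(60): voice 1 is free -> assigned | voices=[87 60 - -]
Op 3: note_on(88): voice 2 is free -> assigned | voices=[87 60 88 -]
Op 4: note_on(80): voice 3 is free -> assigned | voices=[87 60 88 80]
Op 5: note_on(73): all voices busy, STEAL voice 0 (pitch 87, oldest) -> assign | voices=[73 60 88 80]
Op 6: note_off(88): free voice 2 | voices=[73 60 - 80]
Op 7: note_off(80): free voice 3 | voices=[73 60 - -]
Op 8: note_on(83): voice 2 is free -> assigned | voices=[73 60 83 -]
Op 9: note_on(81): voice 3 is free -> assigned | voices=[73 60 83 81]
Op 10: note_off(81): free voice 3 | voices=[73 60 83 -]
Op 11: note_off(60): free voice 1 | voices=[73 - 83 -]
Op 12: note_off(83): free voice 2 | voices=[73 - - -]
Op 13: note_on(70): voice 1 is free -> assigned | voices=[73 70 - -]

Answer: 1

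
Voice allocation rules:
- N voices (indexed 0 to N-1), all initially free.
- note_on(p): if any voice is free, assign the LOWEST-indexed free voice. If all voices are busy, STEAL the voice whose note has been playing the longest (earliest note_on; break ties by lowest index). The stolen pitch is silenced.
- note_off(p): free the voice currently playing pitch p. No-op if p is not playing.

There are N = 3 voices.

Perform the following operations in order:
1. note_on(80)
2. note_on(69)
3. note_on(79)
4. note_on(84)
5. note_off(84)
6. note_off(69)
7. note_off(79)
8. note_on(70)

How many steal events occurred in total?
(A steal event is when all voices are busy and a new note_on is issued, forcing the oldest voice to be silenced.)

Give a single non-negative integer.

Op 1: note_on(80): voice 0 is free -> assigned | voices=[80 - -]
Op 2: note_on(69): voice 1 is free -> assigned | voices=[80 69 -]
Op 3: note_on(79): voice 2 is free -> assigned | voices=[80 69 79]
Op 4: note_on(84): all voices busy, STEAL voice 0 (pitch 80, oldest) -> assign | voices=[84 69 79]
Op 5: note_off(84): free voice 0 | voices=[- 69 79]
Op 6: note_off(69): free voice 1 | voices=[- - 79]
Op 7: note_off(79): free voice 2 | voices=[- - -]
Op 8: note_on(70): voice 0 is free -> assigned | voices=[70 - -]

Answer: 1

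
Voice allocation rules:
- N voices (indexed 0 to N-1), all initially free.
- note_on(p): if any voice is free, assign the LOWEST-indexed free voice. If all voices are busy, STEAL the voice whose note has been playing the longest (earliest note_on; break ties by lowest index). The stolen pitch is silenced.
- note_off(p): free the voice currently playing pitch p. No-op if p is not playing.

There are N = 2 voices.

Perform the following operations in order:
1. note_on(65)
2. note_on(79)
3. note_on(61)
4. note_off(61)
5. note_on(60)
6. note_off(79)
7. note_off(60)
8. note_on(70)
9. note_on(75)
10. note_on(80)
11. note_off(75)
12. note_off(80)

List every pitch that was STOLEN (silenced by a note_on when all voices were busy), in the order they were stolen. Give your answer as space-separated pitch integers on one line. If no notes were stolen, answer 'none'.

Op 1: note_on(65): voice 0 is free -> assigned | voices=[65 -]
Op 2: note_on(79): voice 1 is free -> assigned | voices=[65 79]
Op 3: note_on(61): all voices busy, STEAL voice 0 (pitch 65, oldest) -> assign | voices=[61 79]
Op 4: note_off(61): free voice 0 | voices=[- 79]
Op 5: note_on(60): voice 0 is free -> assigned | voices=[60 79]
Op 6: note_off(79): free voice 1 | voices=[60 -]
Op 7: note_off(60): free voice 0 | voices=[- -]
Op 8: note_on(70): voice 0 is free -> assigned | voices=[70 -]
Op 9: note_on(75): voice 1 is free -> assigned | voices=[70 75]
Op 10: note_on(80): all voices busy, STEAL voice 0 (pitch 70, oldest) -> assign | voices=[80 75]
Op 11: note_off(75): free voice 1 | voices=[80 -]
Op 12: note_off(80): free voice 0 | voices=[- -]

Answer: 65 70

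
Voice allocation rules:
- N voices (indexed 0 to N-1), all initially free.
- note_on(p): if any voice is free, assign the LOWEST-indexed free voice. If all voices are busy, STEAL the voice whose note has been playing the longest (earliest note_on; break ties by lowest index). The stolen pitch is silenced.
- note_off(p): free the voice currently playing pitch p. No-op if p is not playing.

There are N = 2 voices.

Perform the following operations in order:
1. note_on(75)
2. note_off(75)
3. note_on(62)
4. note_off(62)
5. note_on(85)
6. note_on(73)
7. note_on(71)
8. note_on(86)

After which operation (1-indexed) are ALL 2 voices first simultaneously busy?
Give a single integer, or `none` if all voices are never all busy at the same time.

Op 1: note_on(75): voice 0 is free -> assigned | voices=[75 -]
Op 2: note_off(75): free voice 0 | voices=[- -]
Op 3: note_on(62): voice 0 is free -> assigned | voices=[62 -]
Op 4: note_off(62): free voice 0 | voices=[- -]
Op 5: note_on(85): voice 0 is free -> assigned | voices=[85 -]
Op 6: note_on(73): voice 1 is free -> assigned | voices=[85 73]
Op 7: note_on(71): all voices busy, STEAL voice 0 (pitch 85, oldest) -> assign | voices=[71 73]
Op 8: note_on(86): all voices busy, STEAL voice 1 (pitch 73, oldest) -> assign | voices=[71 86]

Answer: 6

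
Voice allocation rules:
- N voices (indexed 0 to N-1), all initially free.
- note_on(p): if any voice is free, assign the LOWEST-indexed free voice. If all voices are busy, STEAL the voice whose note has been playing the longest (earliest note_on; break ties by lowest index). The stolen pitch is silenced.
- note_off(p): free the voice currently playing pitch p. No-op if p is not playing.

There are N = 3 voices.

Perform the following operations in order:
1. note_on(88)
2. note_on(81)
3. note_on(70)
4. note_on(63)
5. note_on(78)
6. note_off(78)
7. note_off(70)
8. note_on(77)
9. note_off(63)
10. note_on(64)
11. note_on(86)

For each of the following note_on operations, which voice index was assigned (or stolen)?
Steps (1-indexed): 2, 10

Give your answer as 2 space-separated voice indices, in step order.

Answer: 1 0

Derivation:
Op 1: note_on(88): voice 0 is free -> assigned | voices=[88 - -]
Op 2: note_on(81): voice 1 is free -> assigned | voices=[88 81 -]
Op 3: note_on(70): voice 2 is free -> assigned | voices=[88 81 70]
Op 4: note_on(63): all voices busy, STEAL voice 0 (pitch 88, oldest) -> assign | voices=[63 81 70]
Op 5: note_on(78): all voices busy, STEAL voice 1 (pitch 81, oldest) -> assign | voices=[63 78 70]
Op 6: note_off(78): free voice 1 | voices=[63 - 70]
Op 7: note_off(70): free voice 2 | voices=[63 - -]
Op 8: note_on(77): voice 1 is free -> assigned | voices=[63 77 -]
Op 9: note_off(63): free voice 0 | voices=[- 77 -]
Op 10: note_on(64): voice 0 is free -> assigned | voices=[64 77 -]
Op 11: note_on(86): voice 2 is free -> assigned | voices=[64 77 86]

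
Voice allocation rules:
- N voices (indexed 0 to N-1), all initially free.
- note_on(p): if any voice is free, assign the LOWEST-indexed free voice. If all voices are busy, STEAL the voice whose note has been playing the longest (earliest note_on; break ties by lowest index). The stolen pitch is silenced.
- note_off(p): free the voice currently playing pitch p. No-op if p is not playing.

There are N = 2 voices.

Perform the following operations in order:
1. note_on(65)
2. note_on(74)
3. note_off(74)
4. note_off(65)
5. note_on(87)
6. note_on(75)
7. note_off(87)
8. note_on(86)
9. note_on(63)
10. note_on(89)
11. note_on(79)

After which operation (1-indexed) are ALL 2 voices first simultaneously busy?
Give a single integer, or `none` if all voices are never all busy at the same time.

Op 1: note_on(65): voice 0 is free -> assigned | voices=[65 -]
Op 2: note_on(74): voice 1 is free -> assigned | voices=[65 74]
Op 3: note_off(74): free voice 1 | voices=[65 -]
Op 4: note_off(65): free voice 0 | voices=[- -]
Op 5: note_on(87): voice 0 is free -> assigned | voices=[87 -]
Op 6: note_on(75): voice 1 is free -> assigned | voices=[87 75]
Op 7: note_off(87): free voice 0 | voices=[- 75]
Op 8: note_on(86): voice 0 is free -> assigned | voices=[86 75]
Op 9: note_on(63): all voices busy, STEAL voice 1 (pitch 75, oldest) -> assign | voices=[86 63]
Op 10: note_on(89): all voices busy, STEAL voice 0 (pitch 86, oldest) -> assign | voices=[89 63]
Op 11: note_on(79): all voices busy, STEAL voice 1 (pitch 63, oldest) -> assign | voices=[89 79]

Answer: 2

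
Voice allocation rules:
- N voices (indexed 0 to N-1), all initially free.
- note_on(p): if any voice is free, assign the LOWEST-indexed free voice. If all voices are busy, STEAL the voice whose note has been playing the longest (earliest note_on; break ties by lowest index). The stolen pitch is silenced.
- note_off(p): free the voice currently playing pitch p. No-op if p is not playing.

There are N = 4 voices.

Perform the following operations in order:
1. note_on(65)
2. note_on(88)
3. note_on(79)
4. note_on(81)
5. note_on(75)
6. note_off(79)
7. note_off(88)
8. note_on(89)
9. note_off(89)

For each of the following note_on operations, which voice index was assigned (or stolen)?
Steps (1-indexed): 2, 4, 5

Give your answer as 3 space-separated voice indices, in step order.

Answer: 1 3 0

Derivation:
Op 1: note_on(65): voice 0 is free -> assigned | voices=[65 - - -]
Op 2: note_on(88): voice 1 is free -> assigned | voices=[65 88 - -]
Op 3: note_on(79): voice 2 is free -> assigned | voices=[65 88 79 -]
Op 4: note_on(81): voice 3 is free -> assigned | voices=[65 88 79 81]
Op 5: note_on(75): all voices busy, STEAL voice 0 (pitch 65, oldest) -> assign | voices=[75 88 79 81]
Op 6: note_off(79): free voice 2 | voices=[75 88 - 81]
Op 7: note_off(88): free voice 1 | voices=[75 - - 81]
Op 8: note_on(89): voice 1 is free -> assigned | voices=[75 89 - 81]
Op 9: note_off(89): free voice 1 | voices=[75 - - 81]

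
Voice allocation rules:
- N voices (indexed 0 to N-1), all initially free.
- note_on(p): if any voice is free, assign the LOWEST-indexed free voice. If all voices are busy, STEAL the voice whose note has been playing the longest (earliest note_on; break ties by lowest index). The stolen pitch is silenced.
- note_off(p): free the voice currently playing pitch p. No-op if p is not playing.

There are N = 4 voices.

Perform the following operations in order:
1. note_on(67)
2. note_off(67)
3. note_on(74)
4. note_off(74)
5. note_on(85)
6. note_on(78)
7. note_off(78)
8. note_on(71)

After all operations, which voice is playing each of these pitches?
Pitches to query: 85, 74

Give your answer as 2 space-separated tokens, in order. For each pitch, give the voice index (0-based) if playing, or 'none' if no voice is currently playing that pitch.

Op 1: note_on(67): voice 0 is free -> assigned | voices=[67 - - -]
Op 2: note_off(67): free voice 0 | voices=[- - - -]
Op 3: note_on(74): voice 0 is free -> assigned | voices=[74 - - -]
Op 4: note_off(74): free voice 0 | voices=[- - - -]
Op 5: note_on(85): voice 0 is free -> assigned | voices=[85 - - -]
Op 6: note_on(78): voice 1 is free -> assigned | voices=[85 78 - -]
Op 7: note_off(78): free voice 1 | voices=[85 - - -]
Op 8: note_on(71): voice 1 is free -> assigned | voices=[85 71 - -]

Answer: 0 none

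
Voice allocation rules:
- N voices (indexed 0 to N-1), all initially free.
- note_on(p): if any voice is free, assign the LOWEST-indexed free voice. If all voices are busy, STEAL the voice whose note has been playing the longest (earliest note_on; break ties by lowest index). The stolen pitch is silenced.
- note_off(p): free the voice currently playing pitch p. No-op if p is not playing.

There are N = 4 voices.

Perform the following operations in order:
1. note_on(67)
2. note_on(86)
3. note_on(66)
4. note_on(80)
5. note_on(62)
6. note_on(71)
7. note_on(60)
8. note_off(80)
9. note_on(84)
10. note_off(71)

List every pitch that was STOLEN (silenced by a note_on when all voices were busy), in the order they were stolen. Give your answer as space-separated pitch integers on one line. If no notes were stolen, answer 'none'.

Answer: 67 86 66

Derivation:
Op 1: note_on(67): voice 0 is free -> assigned | voices=[67 - - -]
Op 2: note_on(86): voice 1 is free -> assigned | voices=[67 86 - -]
Op 3: note_on(66): voice 2 is free -> assigned | voices=[67 86 66 -]
Op 4: note_on(80): voice 3 is free -> assigned | voices=[67 86 66 80]
Op 5: note_on(62): all voices busy, STEAL voice 0 (pitch 67, oldest) -> assign | voices=[62 86 66 80]
Op 6: note_on(71): all voices busy, STEAL voice 1 (pitch 86, oldest) -> assign | voices=[62 71 66 80]
Op 7: note_on(60): all voices busy, STEAL voice 2 (pitch 66, oldest) -> assign | voices=[62 71 60 80]
Op 8: note_off(80): free voice 3 | voices=[62 71 60 -]
Op 9: note_on(84): voice 3 is free -> assigned | voices=[62 71 60 84]
Op 10: note_off(71): free voice 1 | voices=[62 - 60 84]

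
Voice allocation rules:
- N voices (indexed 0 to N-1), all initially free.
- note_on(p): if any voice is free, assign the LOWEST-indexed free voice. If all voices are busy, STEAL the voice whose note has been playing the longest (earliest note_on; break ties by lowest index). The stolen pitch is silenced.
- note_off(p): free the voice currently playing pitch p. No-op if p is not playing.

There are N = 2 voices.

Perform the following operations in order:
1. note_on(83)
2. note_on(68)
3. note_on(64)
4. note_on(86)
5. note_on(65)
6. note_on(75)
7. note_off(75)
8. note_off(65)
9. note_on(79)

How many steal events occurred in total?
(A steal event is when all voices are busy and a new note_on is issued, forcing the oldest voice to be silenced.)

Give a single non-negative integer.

Op 1: note_on(83): voice 0 is free -> assigned | voices=[83 -]
Op 2: note_on(68): voice 1 is free -> assigned | voices=[83 68]
Op 3: note_on(64): all voices busy, STEAL voice 0 (pitch 83, oldest) -> assign | voices=[64 68]
Op 4: note_on(86): all voices busy, STEAL voice 1 (pitch 68, oldest) -> assign | voices=[64 86]
Op 5: note_on(65): all voices busy, STEAL voice 0 (pitch 64, oldest) -> assign | voices=[65 86]
Op 6: note_on(75): all voices busy, STEAL voice 1 (pitch 86, oldest) -> assign | voices=[65 75]
Op 7: note_off(75): free voice 1 | voices=[65 -]
Op 8: note_off(65): free voice 0 | voices=[- -]
Op 9: note_on(79): voice 0 is free -> assigned | voices=[79 -]

Answer: 4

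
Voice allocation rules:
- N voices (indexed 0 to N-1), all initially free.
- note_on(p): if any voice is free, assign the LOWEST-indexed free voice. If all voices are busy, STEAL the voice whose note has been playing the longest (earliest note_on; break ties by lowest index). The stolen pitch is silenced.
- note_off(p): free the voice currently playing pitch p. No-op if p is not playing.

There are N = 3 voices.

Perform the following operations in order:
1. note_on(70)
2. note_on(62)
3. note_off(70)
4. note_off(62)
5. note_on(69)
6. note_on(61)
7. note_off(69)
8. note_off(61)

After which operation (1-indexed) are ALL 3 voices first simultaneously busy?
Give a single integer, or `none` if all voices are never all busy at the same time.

Answer: none

Derivation:
Op 1: note_on(70): voice 0 is free -> assigned | voices=[70 - -]
Op 2: note_on(62): voice 1 is free -> assigned | voices=[70 62 -]
Op 3: note_off(70): free voice 0 | voices=[- 62 -]
Op 4: note_off(62): free voice 1 | voices=[- - -]
Op 5: note_on(69): voice 0 is free -> assigned | voices=[69 - -]
Op 6: note_on(61): voice 1 is free -> assigned | voices=[69 61 -]
Op 7: note_off(69): free voice 0 | voices=[- 61 -]
Op 8: note_off(61): free voice 1 | voices=[- - -]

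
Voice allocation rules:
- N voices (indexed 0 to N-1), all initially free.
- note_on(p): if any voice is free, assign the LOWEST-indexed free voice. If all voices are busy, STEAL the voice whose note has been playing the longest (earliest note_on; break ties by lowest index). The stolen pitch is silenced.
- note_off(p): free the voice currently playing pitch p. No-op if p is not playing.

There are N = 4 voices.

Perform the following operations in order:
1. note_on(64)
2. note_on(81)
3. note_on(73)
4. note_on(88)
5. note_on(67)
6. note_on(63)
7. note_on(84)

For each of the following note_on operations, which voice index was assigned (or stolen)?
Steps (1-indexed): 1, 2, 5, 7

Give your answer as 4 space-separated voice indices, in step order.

Op 1: note_on(64): voice 0 is free -> assigned | voices=[64 - - -]
Op 2: note_on(81): voice 1 is free -> assigned | voices=[64 81 - -]
Op 3: note_on(73): voice 2 is free -> assigned | voices=[64 81 73 -]
Op 4: note_on(88): voice 3 is free -> assigned | voices=[64 81 73 88]
Op 5: note_on(67): all voices busy, STEAL voice 0 (pitch 64, oldest) -> assign | voices=[67 81 73 88]
Op 6: note_on(63): all voices busy, STEAL voice 1 (pitch 81, oldest) -> assign | voices=[67 63 73 88]
Op 7: note_on(84): all voices busy, STEAL voice 2 (pitch 73, oldest) -> assign | voices=[67 63 84 88]

Answer: 0 1 0 2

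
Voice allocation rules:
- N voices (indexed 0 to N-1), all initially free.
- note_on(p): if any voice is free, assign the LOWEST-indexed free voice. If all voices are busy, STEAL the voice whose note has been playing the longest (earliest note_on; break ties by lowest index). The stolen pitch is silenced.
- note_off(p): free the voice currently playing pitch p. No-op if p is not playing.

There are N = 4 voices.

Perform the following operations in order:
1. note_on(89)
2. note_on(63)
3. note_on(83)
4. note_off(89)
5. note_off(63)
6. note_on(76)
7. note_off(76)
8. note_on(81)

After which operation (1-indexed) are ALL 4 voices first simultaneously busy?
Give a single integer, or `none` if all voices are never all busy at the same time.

Answer: none

Derivation:
Op 1: note_on(89): voice 0 is free -> assigned | voices=[89 - - -]
Op 2: note_on(63): voice 1 is free -> assigned | voices=[89 63 - -]
Op 3: note_on(83): voice 2 is free -> assigned | voices=[89 63 83 -]
Op 4: note_off(89): free voice 0 | voices=[- 63 83 -]
Op 5: note_off(63): free voice 1 | voices=[- - 83 -]
Op 6: note_on(76): voice 0 is free -> assigned | voices=[76 - 83 -]
Op 7: note_off(76): free voice 0 | voices=[- - 83 -]
Op 8: note_on(81): voice 0 is free -> assigned | voices=[81 - 83 -]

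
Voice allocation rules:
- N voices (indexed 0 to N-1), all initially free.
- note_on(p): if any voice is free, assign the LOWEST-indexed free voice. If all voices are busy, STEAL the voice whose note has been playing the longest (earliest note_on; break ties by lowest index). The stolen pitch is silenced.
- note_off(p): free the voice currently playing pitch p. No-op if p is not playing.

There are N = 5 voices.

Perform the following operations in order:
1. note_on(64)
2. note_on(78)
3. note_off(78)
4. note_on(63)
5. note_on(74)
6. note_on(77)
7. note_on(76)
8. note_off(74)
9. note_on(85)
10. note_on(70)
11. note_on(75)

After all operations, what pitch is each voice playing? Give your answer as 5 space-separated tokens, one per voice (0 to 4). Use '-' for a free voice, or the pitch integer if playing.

Op 1: note_on(64): voice 0 is free -> assigned | voices=[64 - - - -]
Op 2: note_on(78): voice 1 is free -> assigned | voices=[64 78 - - -]
Op 3: note_off(78): free voice 1 | voices=[64 - - - -]
Op 4: note_on(63): voice 1 is free -> assigned | voices=[64 63 - - -]
Op 5: note_on(74): voice 2 is free -> assigned | voices=[64 63 74 - -]
Op 6: note_on(77): voice 3 is free -> assigned | voices=[64 63 74 77 -]
Op 7: note_on(76): voice 4 is free -> assigned | voices=[64 63 74 77 76]
Op 8: note_off(74): free voice 2 | voices=[64 63 - 77 76]
Op 9: note_on(85): voice 2 is free -> assigned | voices=[64 63 85 77 76]
Op 10: note_on(70): all voices busy, STEAL voice 0 (pitch 64, oldest) -> assign | voices=[70 63 85 77 76]
Op 11: note_on(75): all voices busy, STEAL voice 1 (pitch 63, oldest) -> assign | voices=[70 75 85 77 76]

Answer: 70 75 85 77 76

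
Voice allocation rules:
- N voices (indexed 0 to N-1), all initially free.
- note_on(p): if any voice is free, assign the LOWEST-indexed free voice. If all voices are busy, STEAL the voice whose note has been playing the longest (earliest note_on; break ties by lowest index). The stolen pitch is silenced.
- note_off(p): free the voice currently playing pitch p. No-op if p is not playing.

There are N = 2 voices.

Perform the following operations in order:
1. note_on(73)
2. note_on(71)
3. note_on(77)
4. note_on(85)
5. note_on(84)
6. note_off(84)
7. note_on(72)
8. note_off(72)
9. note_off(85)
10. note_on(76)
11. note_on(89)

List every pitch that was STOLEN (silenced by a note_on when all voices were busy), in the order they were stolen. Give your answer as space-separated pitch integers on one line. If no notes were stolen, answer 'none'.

Answer: 73 71 77

Derivation:
Op 1: note_on(73): voice 0 is free -> assigned | voices=[73 -]
Op 2: note_on(71): voice 1 is free -> assigned | voices=[73 71]
Op 3: note_on(77): all voices busy, STEAL voice 0 (pitch 73, oldest) -> assign | voices=[77 71]
Op 4: note_on(85): all voices busy, STEAL voice 1 (pitch 71, oldest) -> assign | voices=[77 85]
Op 5: note_on(84): all voices busy, STEAL voice 0 (pitch 77, oldest) -> assign | voices=[84 85]
Op 6: note_off(84): free voice 0 | voices=[- 85]
Op 7: note_on(72): voice 0 is free -> assigned | voices=[72 85]
Op 8: note_off(72): free voice 0 | voices=[- 85]
Op 9: note_off(85): free voice 1 | voices=[- -]
Op 10: note_on(76): voice 0 is free -> assigned | voices=[76 -]
Op 11: note_on(89): voice 1 is free -> assigned | voices=[76 89]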